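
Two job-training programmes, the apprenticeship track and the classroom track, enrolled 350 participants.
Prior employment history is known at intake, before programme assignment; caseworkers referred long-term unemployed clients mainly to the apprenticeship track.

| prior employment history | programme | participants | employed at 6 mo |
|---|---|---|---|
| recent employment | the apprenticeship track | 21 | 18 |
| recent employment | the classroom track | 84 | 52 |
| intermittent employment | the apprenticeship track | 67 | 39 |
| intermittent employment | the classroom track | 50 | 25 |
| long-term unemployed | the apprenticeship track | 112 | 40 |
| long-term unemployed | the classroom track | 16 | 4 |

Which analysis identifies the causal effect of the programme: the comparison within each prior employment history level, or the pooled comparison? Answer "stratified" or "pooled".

stratified

Prior employment history differs across programmes for reasons unrelated to any effect of the programme itself, and it separately predicts the outcome — a classic confounder. We must compare within prior employment history levels.
Within each level — recent employment: 85.7% vs 61.9%; intermittent employment: 58.2% vs 50.0%; long-term unemployed: 35.7% vs 25.0% — the apprenticeship track is higher every time.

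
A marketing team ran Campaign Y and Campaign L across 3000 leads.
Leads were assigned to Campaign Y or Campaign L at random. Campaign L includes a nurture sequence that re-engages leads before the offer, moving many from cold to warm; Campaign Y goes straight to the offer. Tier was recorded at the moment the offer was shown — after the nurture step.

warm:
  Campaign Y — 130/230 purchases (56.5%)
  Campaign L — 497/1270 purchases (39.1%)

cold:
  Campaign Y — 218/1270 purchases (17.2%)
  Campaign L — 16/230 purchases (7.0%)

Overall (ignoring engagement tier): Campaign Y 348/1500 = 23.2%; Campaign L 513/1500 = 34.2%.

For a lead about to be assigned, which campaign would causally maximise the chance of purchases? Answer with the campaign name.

Campaign L

Campaign Y is higher inside every engagement tier stratum but Campaign L is higher in aggregate. Whether to stratify depends on how engagement tier relates to the campaign.
Because the campaign influences engagement tier, engagement tier is a post-treatment mediator, not a confounder. Stratifying on it would bias the estimate; the causal effect is the crude pooled difference.
Pooled: Campaign Y 23.2% vs Campaign L 34.2%; Campaign L is higher overall.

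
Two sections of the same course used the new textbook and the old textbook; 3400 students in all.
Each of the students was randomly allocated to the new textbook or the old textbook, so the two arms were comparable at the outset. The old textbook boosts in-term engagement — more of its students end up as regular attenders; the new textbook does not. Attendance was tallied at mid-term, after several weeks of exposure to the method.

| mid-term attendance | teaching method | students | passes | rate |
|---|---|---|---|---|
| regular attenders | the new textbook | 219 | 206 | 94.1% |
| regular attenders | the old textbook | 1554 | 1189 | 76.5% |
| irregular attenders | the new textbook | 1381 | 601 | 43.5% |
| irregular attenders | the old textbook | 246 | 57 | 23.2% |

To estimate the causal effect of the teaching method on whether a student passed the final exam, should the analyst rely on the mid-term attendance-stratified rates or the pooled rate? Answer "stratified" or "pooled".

Stratifying would compare teaching methods among students the teaching methods themselves sorted into mid-term attendance groups — a form of selection on an intermediate. The unconditioned pooled rates give the total causal effect.
Pooled: the new textbook 50.4% vs the old textbook 69.2%; the old textbook is higher overall.

pooled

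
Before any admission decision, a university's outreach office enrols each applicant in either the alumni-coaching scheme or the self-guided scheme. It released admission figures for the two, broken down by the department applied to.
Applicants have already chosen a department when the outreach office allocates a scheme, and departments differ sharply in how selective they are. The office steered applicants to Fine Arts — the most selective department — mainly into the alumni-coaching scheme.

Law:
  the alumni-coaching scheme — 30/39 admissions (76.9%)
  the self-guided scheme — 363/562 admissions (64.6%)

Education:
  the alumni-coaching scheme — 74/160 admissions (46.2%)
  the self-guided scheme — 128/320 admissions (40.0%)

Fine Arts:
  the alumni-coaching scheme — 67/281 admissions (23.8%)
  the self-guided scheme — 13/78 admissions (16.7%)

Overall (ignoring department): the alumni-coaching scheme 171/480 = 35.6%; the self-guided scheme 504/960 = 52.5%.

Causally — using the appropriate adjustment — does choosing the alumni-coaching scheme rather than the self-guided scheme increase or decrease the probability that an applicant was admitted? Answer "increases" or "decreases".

Within every department level the alumni-coaching scheme has the higher rate, yet pooled the self-guided scheme does — Simpson's reversal.
Nothing the outreach scheme does changes department; the imbalance is an allocation artefact. With department also predicting the outcome, the pooled figure is confounded, and the within-stratum comparison is the causal one.
Within each level — Law: 76.9% vs 64.6%; Education: 46.2% vs 40.0%; Fine Arts: 23.8% vs 16.7% — the alumni-coaching scheme is higher every time.

increases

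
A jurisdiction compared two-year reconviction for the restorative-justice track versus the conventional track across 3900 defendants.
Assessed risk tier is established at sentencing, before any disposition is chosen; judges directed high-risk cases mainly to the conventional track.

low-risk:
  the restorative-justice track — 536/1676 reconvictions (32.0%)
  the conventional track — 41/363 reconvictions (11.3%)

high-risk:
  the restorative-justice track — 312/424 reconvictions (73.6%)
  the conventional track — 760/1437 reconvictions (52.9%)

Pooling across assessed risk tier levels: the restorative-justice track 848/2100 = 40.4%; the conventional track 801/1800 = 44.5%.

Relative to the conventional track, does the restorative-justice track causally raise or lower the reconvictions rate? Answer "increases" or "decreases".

increases

Assessed risk tier is set before the disposition has any effect — it is not caused by the disposition — and it independently drives the outcome. That makes it a confounder, so the causal comparison is within assessed risk tier levels.
Within each level — low-risk: 32.0% vs 11.3%; high-risk: 73.6% vs 52.9% — the conventional track is lower every time.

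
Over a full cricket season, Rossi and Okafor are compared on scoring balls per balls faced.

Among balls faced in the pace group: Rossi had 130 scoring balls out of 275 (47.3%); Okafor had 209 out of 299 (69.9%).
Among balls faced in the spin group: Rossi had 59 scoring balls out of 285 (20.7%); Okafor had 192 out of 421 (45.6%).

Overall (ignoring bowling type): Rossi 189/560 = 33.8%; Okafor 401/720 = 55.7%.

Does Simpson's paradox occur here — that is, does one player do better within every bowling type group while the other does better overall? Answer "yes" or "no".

Within each bowling type level (pace 47.3% vs 69.9%; spin 20.7% vs 45.6%), Okafor has the higher rate every time. Pooled: 33.8% vs 55.7% — Okafor has the higher rate overall. They agree.

no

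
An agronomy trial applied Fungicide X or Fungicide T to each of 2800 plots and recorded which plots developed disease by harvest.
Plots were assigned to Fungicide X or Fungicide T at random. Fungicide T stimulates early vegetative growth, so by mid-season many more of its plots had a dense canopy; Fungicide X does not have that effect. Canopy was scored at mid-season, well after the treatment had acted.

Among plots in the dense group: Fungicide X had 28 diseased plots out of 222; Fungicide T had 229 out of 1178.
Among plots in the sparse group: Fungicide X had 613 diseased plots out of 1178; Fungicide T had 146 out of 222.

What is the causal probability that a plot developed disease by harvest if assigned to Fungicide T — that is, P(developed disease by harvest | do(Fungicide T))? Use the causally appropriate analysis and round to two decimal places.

0.27

The mid-season canopy-specific comparison favours Fungicide X throughout, but the pooled figures favour Fungicide T. The question is whether to condition on mid-season canopy.
Mid-season canopy is downstream of the fungicide. One should not condition on a consequence of treatment, so the overall rates are the right comparison.
So P(outcome | do(Fungicide T)) is just the pooled rate for Fungicide T: 375/1400 = 0.268.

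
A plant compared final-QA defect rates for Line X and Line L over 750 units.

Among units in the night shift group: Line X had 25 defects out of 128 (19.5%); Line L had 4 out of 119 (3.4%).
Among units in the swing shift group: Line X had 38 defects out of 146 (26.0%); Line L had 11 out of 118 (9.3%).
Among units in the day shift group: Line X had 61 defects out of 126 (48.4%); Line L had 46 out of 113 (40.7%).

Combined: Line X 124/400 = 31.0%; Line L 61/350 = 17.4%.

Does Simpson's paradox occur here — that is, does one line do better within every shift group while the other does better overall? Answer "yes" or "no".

no

Within each shift level (night shift 19.5% vs 3.4%; swing shift 26.0% vs 9.3%; day shift 48.4% vs 40.7%), Line L has the lower rate every time. Pooled: 31.0% vs 17.4% — Line L has the lower rate overall. They agree.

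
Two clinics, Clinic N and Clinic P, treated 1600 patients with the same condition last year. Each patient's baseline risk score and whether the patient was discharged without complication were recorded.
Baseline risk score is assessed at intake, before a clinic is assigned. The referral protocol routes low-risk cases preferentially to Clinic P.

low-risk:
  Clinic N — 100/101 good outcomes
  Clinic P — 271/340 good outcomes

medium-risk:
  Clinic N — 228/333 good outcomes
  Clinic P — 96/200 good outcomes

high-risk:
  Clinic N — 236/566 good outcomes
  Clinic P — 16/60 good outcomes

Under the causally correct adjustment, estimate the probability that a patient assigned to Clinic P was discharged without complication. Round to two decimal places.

0.48

Clinic N is higher inside every baseline risk score stratum but Clinic P is higher in aggregate. Whether to stratify depends on how baseline risk score relates to the clinic.
Nothing the clinic does changes baseline risk score; the imbalance is an allocation artefact. With baseline risk score also predicting the outcome, the pooled figure is confounded, and the within-stratum comparison is the causal one.
Standardising Clinic P to the population baseline risk score mix: 0.276·271/340 + 0.333·96/200 + 0.391·16/60 = 0.484.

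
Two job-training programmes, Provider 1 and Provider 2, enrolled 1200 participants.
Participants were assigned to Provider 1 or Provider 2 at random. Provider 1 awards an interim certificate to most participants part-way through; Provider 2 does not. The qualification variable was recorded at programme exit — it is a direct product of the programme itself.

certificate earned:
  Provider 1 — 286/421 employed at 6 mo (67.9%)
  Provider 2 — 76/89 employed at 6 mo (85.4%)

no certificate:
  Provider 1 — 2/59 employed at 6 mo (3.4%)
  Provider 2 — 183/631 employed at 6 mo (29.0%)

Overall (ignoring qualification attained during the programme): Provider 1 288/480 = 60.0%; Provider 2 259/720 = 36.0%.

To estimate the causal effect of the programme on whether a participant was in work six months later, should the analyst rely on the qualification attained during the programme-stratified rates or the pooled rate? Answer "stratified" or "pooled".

pooled

The stratified and pooled comparisons disagree (Provider 2 wins within each qualification attained during the programme; Provider 1 wins overall), so the answer turns on the causal role of qualification attained during the programme.
The distribution of qualification attained during the programme is itself part of what the programme does — it is an intermediate outcome. Holding it fixed would remove that part of the effect; the total effect is the pooled difference.
Pooled: Provider 1 60.0% vs Provider 2 36.0%; Provider 1 is higher overall.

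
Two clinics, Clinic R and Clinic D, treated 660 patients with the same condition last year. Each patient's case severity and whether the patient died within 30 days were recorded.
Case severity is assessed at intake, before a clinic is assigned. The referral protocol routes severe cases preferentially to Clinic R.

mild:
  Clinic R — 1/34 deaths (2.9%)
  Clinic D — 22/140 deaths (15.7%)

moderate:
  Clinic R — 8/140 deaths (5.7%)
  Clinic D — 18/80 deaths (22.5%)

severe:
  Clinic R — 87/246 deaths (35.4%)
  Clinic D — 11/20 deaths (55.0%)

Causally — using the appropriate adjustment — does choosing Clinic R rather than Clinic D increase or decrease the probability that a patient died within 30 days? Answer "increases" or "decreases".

The stratified and pooled comparisons disagree (Clinic R wins within each case severity; Clinic D wins overall), so the answer turns on the causal role of case severity.
Case severity is set before the clinic has any effect — it is not caused by the clinic — and it independently drives the outcome. That makes it a confounder, so the causal comparison is within case severity levels.
Within each level — mild: 2.9% vs 15.7%; moderate: 5.7% vs 22.5%; severe: 35.4% vs 55.0% — Clinic R is lower every time.

decreases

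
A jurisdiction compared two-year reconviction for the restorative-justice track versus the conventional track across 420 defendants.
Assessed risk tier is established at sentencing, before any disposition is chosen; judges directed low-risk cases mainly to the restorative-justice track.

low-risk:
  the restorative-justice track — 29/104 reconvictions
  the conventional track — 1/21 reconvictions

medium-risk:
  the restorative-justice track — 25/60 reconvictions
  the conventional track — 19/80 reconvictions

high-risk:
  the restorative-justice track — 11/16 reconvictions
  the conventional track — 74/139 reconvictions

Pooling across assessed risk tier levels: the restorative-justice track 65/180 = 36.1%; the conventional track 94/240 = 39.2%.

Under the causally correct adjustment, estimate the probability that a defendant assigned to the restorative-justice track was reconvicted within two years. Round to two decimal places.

0.48

The stratified and pooled comparisons disagree (the conventional track wins within each assessed risk tier; the restorative-justice track wins overall), so the answer turns on the causal role of assessed risk tier.
Assessed risk tier satisfies the back-door criterion: it is not a descendant of the disposition, and it blocks the spurious path from disposition to outcome. Adjusting for it (i.e., using the within-assessed risk tier rates) gives the causal effect.
Standardising the restorative-justice track to the population assessed risk tier mix: 0.298·29/104 + 0.333·25/60 + 0.369·11/16 = 0.476.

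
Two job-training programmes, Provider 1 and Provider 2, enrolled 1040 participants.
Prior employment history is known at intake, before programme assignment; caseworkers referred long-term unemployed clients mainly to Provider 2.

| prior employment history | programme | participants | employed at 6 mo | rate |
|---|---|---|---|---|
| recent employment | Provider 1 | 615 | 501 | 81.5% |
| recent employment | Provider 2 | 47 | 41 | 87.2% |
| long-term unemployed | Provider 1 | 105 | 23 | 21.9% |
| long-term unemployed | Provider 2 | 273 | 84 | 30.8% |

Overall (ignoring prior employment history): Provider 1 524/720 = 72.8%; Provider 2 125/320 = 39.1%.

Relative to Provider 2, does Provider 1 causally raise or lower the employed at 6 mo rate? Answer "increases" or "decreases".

decreases

Prior employment history differs across programmes for reasons unrelated to any effect of the programme itself, and it separately predicts the outcome — a classic confounder. We must compare within prior employment history levels.
Within each level — recent employment: 81.5% vs 87.2%; long-term unemployed: 21.9% vs 30.8% — Provider 2 is higher every time.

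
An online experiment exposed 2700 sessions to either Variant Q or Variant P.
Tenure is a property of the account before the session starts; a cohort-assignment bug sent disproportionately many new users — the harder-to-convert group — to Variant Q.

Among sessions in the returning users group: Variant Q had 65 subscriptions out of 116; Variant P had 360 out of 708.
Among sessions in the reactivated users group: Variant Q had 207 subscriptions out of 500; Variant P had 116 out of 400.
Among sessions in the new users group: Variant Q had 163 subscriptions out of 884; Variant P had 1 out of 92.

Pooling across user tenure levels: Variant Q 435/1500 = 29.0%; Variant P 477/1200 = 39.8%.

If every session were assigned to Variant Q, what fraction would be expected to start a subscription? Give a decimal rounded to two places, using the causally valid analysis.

0.38

Since user tenure is a pre-existing factor (not a product of the variant) and it affects the outcome on its own, it is a confounder. The stratified rates, not the pooled rate, identify the causal effect.
Standardising Variant Q to the population user tenure mix: 0.305·65/116 + 0.333·207/500 + 0.361·163/884 = 0.376.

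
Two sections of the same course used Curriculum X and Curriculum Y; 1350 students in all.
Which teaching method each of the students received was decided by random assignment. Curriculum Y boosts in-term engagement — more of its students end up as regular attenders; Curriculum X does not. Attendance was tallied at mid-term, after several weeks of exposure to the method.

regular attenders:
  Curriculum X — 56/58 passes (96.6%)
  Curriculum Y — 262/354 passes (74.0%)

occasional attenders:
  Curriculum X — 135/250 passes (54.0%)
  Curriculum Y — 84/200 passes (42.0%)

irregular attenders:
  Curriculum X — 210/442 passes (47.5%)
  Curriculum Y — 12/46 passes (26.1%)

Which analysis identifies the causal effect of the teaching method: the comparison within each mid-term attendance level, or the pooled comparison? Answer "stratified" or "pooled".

Mid-term attendance here is a post-treatment variable shaped by the teaching method; conditioning on it would introduce bias rather than remove it. The overall comparison is the causal one.
Pooled: Curriculum X 53.5% vs Curriculum Y 59.7%; Curriculum Y is higher overall.

pooled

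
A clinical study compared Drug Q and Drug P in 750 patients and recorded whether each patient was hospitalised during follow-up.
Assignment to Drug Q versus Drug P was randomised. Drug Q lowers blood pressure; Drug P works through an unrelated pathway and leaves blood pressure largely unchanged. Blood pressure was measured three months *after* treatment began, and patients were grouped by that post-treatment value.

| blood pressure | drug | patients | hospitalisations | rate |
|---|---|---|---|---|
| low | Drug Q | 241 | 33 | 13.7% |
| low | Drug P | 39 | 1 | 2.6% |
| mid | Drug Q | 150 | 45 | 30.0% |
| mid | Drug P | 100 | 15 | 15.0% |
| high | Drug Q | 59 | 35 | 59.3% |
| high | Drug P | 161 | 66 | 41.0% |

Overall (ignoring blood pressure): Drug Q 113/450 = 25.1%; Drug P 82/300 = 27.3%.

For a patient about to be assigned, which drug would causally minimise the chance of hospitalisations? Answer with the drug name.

The stratified and pooled comparisons disagree (Drug P wins within each blood pressure; Drug Q wins overall), so the answer turns on the causal role of blood pressure.
Blood pressure lies on the pathway drug → blood pressure → outcome, so adjusting for it blocks the indirect effect. For the total causal effect of drug, use the unadjusted pooled rates.
Pooled: Drug Q 25.1% vs Drug P 27.3%; Drug Q is lower overall.

Drug Q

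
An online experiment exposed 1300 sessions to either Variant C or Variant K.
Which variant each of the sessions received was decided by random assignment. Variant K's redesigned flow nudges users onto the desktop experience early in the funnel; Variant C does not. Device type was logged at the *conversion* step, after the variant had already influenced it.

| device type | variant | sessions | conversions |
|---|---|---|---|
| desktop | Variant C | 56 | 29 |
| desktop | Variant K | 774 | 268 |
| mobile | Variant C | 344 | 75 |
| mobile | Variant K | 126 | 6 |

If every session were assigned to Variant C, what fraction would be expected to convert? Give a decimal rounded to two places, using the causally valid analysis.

0.26

Stratifying would compare variants among sessions the variants themselves sorted into device type groups — a form of selection on an intermediate. The unconditioned pooled rates give the total causal effect.
So P(outcome | do(Variant C)) is just the pooled rate for Variant C: 104/400 = 0.260.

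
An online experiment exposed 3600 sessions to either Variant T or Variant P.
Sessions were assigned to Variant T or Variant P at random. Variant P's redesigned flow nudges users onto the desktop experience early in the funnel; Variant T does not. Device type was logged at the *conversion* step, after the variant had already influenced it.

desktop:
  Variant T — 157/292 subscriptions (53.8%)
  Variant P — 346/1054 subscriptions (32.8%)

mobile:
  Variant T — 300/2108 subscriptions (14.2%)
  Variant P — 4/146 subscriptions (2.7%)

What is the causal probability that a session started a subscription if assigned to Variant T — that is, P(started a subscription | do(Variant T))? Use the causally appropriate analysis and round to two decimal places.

Device type is downstream of the variant. One should not condition on a consequence of treatment, so the overall rates are the right comparison.
So P(outcome | do(Variant T)) is just the pooled rate for Variant T: 457/2400 = 0.190.

0.19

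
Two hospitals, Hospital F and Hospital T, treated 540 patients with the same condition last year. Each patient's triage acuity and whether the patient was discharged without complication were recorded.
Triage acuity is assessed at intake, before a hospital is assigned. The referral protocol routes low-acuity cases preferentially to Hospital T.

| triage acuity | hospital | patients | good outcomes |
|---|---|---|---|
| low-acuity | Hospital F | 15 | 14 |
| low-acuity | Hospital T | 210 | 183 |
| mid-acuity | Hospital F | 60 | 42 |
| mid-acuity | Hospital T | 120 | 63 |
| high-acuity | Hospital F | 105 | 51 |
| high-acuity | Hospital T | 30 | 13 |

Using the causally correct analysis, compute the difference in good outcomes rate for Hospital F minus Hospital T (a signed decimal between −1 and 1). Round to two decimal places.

+0.10

Within every triage acuity level Hospital F has the higher rate, yet pooled Hospital T does — Simpson's reversal.
Since triage acuity is a pre-existing factor (not a product of the hospital) and it affects the outcome on its own, it is a confounder. The stratified rates, not the pooled rate, identify the causal effect.
Adjusting over the population distribution of triage acuity: 0.417·(0.933−0.871) + 0.333·(0.700−0.525) + 0.250·(0.486−0.433) = +0.097.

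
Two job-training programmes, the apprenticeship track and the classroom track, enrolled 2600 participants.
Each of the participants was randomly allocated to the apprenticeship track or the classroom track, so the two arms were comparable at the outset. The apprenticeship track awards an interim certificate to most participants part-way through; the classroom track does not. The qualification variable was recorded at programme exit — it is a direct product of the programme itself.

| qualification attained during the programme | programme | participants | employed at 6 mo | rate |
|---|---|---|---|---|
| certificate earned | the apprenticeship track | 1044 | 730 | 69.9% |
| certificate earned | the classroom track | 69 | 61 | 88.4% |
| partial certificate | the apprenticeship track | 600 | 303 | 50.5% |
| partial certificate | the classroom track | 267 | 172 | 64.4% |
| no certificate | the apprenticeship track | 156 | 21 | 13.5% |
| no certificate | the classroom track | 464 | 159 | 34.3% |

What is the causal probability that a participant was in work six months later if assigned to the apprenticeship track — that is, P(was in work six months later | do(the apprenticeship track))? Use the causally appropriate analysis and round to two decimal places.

The qualification attained during the programme-specific comparison favours the classroom track throughout, but the pooled figures favour the apprenticeship track. The question is whether to condition on qualification attained during the programme.
Qualification attained during the programme lies on the pathway programme → qualification attained during the programme → outcome, so adjusting for it blocks the indirect effect. For the total causal effect of programme, use the unadjusted pooled rates.
So P(outcome | do(the apprenticeship track)) is just the pooled rate for the apprenticeship track: 1054/1800 = 0.586.

0.59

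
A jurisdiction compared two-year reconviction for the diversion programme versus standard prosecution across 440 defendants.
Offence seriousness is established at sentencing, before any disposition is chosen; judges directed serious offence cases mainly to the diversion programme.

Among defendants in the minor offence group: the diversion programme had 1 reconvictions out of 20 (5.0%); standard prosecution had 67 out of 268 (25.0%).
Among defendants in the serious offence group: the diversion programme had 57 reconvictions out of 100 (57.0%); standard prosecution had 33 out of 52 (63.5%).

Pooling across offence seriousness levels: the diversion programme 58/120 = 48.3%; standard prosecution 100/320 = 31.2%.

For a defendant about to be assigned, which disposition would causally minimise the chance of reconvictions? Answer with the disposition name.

the diversion programme

Within every offence seriousness level the diversion programme has the lower rate, yet pooled standard prosecution does — Simpson's reversal.
Offence seriousness differs across dispositions for reasons unrelated to any effect of the disposition itself, and it separately predicts the outcome — a classic confounder. We must compare within offence seriousness levels.
Within each level — minor offence: 5.0% vs 25.0%; serious offence: 57.0% vs 63.5% — the diversion programme is lower every time.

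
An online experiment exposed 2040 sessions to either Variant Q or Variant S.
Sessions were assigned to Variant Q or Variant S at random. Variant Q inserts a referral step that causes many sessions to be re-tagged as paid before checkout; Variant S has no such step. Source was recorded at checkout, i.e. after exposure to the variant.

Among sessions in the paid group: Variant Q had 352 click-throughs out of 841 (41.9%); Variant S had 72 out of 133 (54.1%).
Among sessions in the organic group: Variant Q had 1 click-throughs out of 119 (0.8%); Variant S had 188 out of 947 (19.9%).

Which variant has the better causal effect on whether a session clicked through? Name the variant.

Variant Q

Traffic source here is a post-treatment variable shaped by the variant; conditioning on it would introduce bias rather than remove it. The overall comparison is the causal one.
Pooled: Variant Q 36.8% vs Variant S 24.1%; Variant Q is higher overall.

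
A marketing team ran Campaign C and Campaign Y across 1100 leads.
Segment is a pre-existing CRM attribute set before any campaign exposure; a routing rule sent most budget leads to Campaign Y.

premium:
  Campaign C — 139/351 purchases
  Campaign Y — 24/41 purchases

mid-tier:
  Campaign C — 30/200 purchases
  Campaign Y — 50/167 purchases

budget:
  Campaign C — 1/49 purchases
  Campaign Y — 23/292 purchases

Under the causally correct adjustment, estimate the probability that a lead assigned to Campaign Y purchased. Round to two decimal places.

0.33

Since customer segment is a pre-existing factor (not a product of the campaign) and it affects the outcome on its own, it is a confounder. The stratified rates, not the pooled rate, identify the causal effect.
Standardising Campaign Y to the population customer segment mix: 0.356·24/41 + 0.334·50/167 + 0.310·23/292 = 0.333.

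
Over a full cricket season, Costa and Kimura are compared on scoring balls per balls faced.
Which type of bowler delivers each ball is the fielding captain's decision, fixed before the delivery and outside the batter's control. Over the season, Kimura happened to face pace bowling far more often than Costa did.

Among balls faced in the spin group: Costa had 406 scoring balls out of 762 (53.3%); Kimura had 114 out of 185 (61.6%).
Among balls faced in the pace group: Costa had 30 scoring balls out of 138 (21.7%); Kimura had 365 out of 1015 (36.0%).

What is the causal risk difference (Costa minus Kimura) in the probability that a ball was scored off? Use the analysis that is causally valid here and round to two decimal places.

Since bowling type is a pre-existing factor (not a product of the player) and it affects the outcome on its own, it is a confounder. The stratified rates, not the pooled rate, identify the causal effect.
Adjusting over the population distribution of bowling type: 0.451·(0.533−0.616) + 0.549·(0.217−0.360) = -0.116.

-0.12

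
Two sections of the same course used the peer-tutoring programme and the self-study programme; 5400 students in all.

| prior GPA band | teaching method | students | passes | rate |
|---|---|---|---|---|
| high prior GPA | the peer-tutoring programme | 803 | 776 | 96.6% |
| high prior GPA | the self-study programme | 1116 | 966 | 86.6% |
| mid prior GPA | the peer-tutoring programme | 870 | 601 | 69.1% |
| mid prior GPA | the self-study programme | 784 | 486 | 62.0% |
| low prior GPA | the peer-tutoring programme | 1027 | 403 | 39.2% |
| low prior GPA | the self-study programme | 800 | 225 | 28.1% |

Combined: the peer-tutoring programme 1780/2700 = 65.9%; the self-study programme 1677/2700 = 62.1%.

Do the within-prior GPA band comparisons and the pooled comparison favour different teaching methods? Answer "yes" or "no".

no

Within each prior GPA band level (high prior GPA 96.6% vs 86.6%; mid prior GPA 69.1% vs 62.0%; low prior GPA 39.2% vs 28.1%), the peer-tutoring programme has the higher rate every time. Pooled: 65.9% vs 62.1% — the peer-tutoring programme has the higher rate overall. They agree.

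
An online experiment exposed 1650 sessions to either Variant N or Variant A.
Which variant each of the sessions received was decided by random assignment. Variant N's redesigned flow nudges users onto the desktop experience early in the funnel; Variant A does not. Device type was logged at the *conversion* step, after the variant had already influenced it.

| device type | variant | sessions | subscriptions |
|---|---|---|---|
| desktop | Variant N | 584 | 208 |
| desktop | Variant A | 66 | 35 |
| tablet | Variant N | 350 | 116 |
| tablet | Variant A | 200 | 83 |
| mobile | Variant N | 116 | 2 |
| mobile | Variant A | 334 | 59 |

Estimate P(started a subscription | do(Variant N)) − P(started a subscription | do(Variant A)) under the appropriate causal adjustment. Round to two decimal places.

Device type here is a post-treatment variable shaped by the variant; conditioning on it would introduce bias rather than remove it. The overall comparison is the causal one.
The causal difference is the pooled difference: 0.310 − 0.295 = +0.015.

+0.02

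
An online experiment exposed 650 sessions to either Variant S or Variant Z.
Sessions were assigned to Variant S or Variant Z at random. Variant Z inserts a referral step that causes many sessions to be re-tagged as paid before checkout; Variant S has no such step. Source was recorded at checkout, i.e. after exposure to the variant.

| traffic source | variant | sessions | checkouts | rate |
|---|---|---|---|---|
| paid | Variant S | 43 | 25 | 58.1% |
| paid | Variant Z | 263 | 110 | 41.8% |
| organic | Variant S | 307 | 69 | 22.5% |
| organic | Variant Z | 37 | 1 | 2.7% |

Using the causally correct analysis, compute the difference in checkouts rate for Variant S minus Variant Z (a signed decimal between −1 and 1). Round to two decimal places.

The traffic source-specific comparison favours Variant S throughout, but the pooled figures favour Variant Z. The question is whether to condition on traffic source.
Traffic source here is a post-treatment variable shaped by the variant; conditioning on it would introduce bias rather than remove it. The overall comparison is the causal one.
The causal difference is the pooled difference: 0.269 − 0.370 = -0.101.

-0.10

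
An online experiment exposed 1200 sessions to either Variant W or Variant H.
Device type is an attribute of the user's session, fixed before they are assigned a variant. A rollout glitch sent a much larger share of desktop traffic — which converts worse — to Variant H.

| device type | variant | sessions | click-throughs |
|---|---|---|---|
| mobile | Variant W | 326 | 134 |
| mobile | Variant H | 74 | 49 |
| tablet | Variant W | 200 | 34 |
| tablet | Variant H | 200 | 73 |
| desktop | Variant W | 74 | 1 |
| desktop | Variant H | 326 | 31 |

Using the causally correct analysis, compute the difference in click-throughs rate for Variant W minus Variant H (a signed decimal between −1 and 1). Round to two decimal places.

Device type satisfies the back-door criterion: it is not a descendant of the variant, and it blocks the spurious path from variant to outcome. Adjusting for it (i.e., using the within-device type rates) gives the causal effect.
Adjusting over the population distribution of device type: 0.333·(0.411−0.662) + 0.333·(0.170−0.365) + 0.333·(0.014−0.095) = -0.176.

-0.18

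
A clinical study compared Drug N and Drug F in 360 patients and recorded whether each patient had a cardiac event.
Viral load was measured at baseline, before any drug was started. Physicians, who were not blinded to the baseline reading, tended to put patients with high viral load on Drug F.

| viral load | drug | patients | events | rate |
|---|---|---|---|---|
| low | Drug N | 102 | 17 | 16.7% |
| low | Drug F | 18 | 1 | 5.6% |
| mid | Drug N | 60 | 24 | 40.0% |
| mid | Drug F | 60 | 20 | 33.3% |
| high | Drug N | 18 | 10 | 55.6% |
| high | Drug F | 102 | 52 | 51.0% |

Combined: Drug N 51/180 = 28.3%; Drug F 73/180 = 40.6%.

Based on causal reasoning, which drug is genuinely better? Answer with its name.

Drug F

Within every viral load level Drug F has the lower rate, yet pooled Drug N does — Simpson's reversal.
Viral load differs across drugs for reasons unrelated to any effect of the drug itself, and it separately predicts the outcome — a classic confounder. We must compare within viral load levels.
Within each level — low: 16.7% vs 5.6%; mid: 40.0% vs 33.3%; high: 55.6% vs 51.0% — Drug F is lower every time.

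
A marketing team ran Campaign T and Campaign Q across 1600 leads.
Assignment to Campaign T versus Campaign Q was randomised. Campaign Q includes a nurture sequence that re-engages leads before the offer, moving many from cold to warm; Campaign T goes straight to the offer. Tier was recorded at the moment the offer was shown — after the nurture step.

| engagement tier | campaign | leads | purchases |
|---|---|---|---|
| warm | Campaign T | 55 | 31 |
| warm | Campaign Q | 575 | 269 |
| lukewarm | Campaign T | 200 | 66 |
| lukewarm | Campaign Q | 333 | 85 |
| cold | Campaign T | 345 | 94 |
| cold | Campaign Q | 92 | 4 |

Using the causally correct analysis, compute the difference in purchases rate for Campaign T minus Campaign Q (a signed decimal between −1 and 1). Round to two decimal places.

Engagement tier here is a post-treatment variable shaped by the campaign; conditioning on it would introduce bias rather than remove it. The overall comparison is the causal one.
The causal difference is the pooled difference: 0.318 − 0.358 = -0.040.

-0.04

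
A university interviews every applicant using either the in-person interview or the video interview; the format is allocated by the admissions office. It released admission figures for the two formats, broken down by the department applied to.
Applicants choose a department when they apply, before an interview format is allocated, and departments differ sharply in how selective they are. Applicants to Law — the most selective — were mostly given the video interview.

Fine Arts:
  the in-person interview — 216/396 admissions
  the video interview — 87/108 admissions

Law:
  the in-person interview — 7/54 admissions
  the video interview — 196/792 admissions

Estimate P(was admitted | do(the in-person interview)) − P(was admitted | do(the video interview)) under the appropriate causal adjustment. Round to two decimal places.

The department-specific comparison favours the video interview throughout, but the pooled figures favour the in-person interview. The question is whether to condition on department.
Department differs across interview formats for reasons unrelated to any effect of the interview format itself, and it separately predicts the outcome — a classic confounder. We must compare within department levels.
Adjusting over the population distribution of department: 0.373·(0.545−0.806) + 0.627·(0.130−0.247) = -0.171.

-0.17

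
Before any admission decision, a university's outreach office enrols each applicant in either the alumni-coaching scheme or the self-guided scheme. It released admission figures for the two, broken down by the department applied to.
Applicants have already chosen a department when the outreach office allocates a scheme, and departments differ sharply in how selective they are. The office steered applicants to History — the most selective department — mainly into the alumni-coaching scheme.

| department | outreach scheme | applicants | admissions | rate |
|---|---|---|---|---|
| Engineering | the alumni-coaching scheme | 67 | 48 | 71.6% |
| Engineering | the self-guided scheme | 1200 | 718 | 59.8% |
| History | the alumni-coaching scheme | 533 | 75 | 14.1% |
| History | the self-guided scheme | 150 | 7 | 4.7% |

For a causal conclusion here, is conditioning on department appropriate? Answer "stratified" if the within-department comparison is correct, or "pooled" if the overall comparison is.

the alumni-coaching scheme is higher inside every department stratum but the self-guided scheme is higher in aggregate. Whether to stratify depends on how department relates to the outreach scheme.
Department is set before the outreach scheme has any effect — it is not caused by the outreach scheme — and it independently drives the outcome. That makes it a confounder, so the causal comparison is within department levels.
Within each level — Engineering: 71.6% vs 59.8%; History: 14.1% vs 4.7% — the alumni-coaching scheme is higher every time.

stratified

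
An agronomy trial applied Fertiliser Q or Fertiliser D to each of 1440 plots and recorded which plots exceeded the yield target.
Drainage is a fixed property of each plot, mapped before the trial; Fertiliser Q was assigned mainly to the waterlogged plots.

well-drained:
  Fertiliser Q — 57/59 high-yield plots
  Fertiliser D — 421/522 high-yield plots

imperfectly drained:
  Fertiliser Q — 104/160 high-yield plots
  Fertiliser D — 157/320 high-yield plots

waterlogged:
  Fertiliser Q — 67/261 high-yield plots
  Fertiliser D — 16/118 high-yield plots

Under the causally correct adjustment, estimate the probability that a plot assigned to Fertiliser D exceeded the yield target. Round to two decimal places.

Field drainage satisfies the back-door criterion: it is not a descendant of the fertiliser, and it blocks the spurious path from fertiliser to outcome. Adjusting for it (i.e., using the within-field drainage rates) gives the causal effect.
Standardising Fertiliser D to the population field drainage mix: 0.403·421/522 + 0.333·157/320 + 0.263·16/118 = 0.525.

0.52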